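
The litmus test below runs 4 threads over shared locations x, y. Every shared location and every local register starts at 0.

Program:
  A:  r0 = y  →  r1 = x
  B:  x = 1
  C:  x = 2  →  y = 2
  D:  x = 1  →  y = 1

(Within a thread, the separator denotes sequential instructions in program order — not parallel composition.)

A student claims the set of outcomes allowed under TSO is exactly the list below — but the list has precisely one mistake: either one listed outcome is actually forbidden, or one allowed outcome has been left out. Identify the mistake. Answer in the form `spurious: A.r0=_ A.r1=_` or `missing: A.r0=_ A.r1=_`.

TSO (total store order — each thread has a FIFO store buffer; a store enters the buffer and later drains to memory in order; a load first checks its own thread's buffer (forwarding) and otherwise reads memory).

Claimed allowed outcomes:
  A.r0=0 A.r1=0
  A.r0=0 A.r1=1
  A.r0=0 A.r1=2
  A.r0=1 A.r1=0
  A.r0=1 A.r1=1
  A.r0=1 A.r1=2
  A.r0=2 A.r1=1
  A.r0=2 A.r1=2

spurious: A.r0=1 A.r1=0

outcome vector order: (A.r0,A.r1)
under TSO → 0/0; 0/1; 0/2; 1/1; 1/2; 2/1; 2/2
claimed∖TSO = {1/0}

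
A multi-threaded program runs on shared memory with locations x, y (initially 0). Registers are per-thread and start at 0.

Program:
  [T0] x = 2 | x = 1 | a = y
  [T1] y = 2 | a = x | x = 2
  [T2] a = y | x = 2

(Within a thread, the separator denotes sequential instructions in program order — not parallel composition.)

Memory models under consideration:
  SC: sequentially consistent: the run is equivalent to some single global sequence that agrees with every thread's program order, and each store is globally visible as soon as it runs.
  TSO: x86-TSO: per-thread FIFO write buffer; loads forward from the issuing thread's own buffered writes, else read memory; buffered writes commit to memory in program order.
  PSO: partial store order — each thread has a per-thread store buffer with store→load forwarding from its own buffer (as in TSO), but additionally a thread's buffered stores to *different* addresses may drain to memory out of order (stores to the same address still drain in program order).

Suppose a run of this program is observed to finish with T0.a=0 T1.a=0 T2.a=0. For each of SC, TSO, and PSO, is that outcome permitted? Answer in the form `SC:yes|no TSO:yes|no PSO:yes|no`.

outcome vector order: (T0.a,T1.a,T2.a)
SC (10): 0/1/0, 0/1/2, 0/2/0, 0/2/2, 2/0/0, 2/0/2, 2/1/0, 2/1/2, 2/2/0, 2/2/2
TSO (12): 0/0/0, 0/0/2, 0/1/0, 0/1/2, 0/2/0, 0/2/2, 2/0/0, 2/0/2, 2/1/0, 2/1/2, 2/2/0, 2/2/2
PSO (12): 0/0/0, 0/0/2, 0/1/0, 0/1/2, 0/2/0, 0/2/2, 2/0/0, 2/0/2, 2/1/0, 2/1/2, 2/2/0, 2/2/2
target 0/0/0 ∈ {TSO,PSO}

SC:no TSO:yes PSO:yes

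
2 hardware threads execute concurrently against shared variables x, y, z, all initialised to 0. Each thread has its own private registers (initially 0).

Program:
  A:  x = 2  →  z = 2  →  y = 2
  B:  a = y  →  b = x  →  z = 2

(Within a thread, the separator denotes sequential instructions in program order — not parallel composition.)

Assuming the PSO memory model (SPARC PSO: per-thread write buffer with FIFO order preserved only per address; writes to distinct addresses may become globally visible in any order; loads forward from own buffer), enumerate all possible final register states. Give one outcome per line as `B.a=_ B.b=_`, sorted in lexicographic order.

outcome vector order: (B.a,B.b)
|PSO outcomes| = 4

B.a=0 B.b=0
B.a=0 B.b=2
B.a=2 B.b=0
B.a=2 B.b=2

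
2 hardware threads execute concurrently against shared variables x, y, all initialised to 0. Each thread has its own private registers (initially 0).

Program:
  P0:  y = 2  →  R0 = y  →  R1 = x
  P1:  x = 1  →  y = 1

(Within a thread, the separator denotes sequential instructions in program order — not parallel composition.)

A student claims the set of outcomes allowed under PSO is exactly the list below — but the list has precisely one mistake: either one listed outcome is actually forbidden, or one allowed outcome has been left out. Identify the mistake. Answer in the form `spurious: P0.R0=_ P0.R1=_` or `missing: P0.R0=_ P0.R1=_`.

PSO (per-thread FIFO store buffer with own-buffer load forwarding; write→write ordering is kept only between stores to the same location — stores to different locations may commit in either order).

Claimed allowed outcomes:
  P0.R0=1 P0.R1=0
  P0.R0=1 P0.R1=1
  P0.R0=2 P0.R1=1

outcome vector order: (P0.R0,P0.R1)
PSO (4): 1/0; 1/1; 2/0; 2/1
PSO∖claimed = {2/0}

missing: P0.R0=2 P0.R1=0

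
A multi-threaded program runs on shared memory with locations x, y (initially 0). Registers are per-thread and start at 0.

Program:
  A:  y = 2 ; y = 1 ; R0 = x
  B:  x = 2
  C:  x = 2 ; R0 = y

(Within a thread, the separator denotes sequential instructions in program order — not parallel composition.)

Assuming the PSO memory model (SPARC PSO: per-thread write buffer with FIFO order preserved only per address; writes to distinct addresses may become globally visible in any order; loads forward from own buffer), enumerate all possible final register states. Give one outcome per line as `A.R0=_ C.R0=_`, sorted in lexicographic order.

A.R0=0 C.R0=0
A.R0=0 C.R0=1
A.R0=0 C.R0=2
A.R0=2 C.R0=0
A.R0=2 C.R0=1
A.R0=2 C.R0=2

outcome vector order: (A.R0,C.R0)
|PSO outcomes| = 6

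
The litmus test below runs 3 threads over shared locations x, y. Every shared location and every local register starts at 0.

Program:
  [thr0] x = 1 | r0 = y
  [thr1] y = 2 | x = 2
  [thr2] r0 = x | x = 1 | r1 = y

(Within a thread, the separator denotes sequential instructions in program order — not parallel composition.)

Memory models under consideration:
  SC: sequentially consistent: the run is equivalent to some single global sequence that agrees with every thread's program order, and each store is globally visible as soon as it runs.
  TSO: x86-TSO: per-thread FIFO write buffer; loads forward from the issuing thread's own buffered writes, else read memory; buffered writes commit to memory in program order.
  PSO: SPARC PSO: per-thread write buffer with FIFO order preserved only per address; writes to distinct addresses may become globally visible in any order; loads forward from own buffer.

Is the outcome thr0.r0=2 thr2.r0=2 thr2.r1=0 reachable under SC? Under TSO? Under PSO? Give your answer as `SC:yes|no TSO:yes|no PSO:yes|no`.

SC:no TSO:no PSO:yes

outcome vector order: (thr0.r0,thr2.r0,thr2.r1)
SC (10): (0,0,0) (0,0,2) (0,1,0) (0,1,2) (0,2,2) (2,0,0) (2,0,2) (2,1,0) (2,1,2) (2,2,2)
TSO (10): (0,0,0) (0,0,2) (0,1,0) (0,1,2) (0,2,2) (2,0,0) (2,0,2) (2,1,0) (2,1,2) (2,2,2)
PSO (12): (0,0,0) (0,0,2) (0,1,0) (0,1,2) (0,2,0) (0,2,2) (2,0,0) (2,0,2) (2,1,0) (2,1,2) (2,2,0) (2,2,2)
target (2,2,0) ∈ {PSO}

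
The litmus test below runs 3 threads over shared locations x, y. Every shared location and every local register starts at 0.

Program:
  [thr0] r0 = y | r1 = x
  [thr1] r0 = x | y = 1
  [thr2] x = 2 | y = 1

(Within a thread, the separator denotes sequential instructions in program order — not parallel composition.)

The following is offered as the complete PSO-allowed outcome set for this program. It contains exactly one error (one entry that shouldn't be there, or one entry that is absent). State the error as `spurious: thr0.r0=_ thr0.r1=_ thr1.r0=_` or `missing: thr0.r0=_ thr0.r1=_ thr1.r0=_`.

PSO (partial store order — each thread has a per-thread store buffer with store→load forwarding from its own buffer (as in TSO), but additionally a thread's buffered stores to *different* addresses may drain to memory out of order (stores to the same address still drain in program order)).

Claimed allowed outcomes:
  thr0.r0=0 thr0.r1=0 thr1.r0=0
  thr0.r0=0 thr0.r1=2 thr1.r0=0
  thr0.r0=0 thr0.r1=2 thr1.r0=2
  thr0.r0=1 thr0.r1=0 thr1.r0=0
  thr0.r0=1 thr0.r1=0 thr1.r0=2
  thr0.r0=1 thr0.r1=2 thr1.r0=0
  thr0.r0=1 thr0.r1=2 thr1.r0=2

outcome vector order: (thr0.r0,thr0.r1,thr1.r0)
PSO: 8 outcomes — {000 002 020 022 100 102 120 122}
PSO∖claimed = {002}

missing: thr0.r0=0 thr0.r1=0 thr1.r0=2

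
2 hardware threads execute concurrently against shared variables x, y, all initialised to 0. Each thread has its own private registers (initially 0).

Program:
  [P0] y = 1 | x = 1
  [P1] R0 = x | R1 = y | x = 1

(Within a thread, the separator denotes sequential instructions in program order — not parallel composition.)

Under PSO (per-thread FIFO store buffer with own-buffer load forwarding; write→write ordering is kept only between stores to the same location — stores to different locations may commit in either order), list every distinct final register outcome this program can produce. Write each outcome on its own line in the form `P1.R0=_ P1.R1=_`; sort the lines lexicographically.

P1.R0=0 P1.R1=0
P1.R0=0 P1.R1=1
P1.R0=1 P1.R1=0
P1.R0=1 P1.R1=1

outcome vector order: (P1.R0,P1.R1)
|PSO outcomes| = 4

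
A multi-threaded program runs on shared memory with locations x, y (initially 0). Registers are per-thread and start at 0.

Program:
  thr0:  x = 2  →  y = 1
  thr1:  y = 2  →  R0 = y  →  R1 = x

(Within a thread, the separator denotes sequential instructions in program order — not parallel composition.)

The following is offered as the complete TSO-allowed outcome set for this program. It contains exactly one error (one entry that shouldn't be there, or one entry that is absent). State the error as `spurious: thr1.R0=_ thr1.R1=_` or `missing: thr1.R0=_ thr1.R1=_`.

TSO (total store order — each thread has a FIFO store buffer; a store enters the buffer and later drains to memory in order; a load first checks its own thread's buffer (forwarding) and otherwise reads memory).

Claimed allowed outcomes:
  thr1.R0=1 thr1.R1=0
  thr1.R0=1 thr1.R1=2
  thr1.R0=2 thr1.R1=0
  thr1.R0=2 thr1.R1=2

spurious: thr1.R0=1 thr1.R1=0

outcome vector order: (thr1.R0,thr1.R1)
under TSO → (1,2) (2,0) (2,2)
claimed∖TSO = {(1,0)}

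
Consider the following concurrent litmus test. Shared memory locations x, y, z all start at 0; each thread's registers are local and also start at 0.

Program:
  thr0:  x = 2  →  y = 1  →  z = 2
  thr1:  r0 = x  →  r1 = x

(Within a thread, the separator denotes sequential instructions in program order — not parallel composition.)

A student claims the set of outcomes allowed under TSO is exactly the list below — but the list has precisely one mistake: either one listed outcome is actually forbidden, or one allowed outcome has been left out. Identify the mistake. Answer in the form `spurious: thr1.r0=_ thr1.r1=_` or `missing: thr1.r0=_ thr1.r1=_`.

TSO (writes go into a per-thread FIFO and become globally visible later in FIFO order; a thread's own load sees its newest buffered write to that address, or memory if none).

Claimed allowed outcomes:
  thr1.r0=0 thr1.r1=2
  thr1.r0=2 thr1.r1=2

outcome vector order: (thr1.r0,thr1.r1)
TSO: 3 outcomes — {<0 0> <0 2> <2 2>}
TSO∖claimed = {<0 0>}

missing: thr1.r0=0 thr1.r1=0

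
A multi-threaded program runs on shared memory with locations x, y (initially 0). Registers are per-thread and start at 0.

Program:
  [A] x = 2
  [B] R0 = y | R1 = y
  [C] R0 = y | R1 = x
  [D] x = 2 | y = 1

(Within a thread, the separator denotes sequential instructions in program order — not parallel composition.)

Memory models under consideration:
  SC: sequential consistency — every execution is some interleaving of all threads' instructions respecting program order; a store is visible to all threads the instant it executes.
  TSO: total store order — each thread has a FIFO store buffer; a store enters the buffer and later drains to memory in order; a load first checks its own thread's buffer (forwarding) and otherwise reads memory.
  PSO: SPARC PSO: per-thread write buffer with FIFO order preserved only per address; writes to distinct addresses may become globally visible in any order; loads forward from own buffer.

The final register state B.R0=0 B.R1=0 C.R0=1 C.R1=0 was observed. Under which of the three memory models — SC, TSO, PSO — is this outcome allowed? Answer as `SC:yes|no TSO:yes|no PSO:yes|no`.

SC:no TSO:no PSO:yes

outcome vector order: (B.R0,B.R1,C.R0,C.R1)
[SC] allowed = {(0,0,0,0); (0,0,0,2); (0,0,1,2); (0,1,0,0); (0,1,0,2); (0,1,1,2); (1,1,0,0); (1,1,0,2); (1,1,1,2)}
[TSO] allowed = {(0,0,0,0); (0,0,0,2); (0,0,1,2); (0,1,0,0); (0,1,0,2); (0,1,1,2); (1,1,0,0); (1,1,0,2); (1,1,1,2)}
[PSO] allowed = {(0,0,0,0); (0,0,0,2); (0,0,1,0); (0,0,1,2); (0,1,0,0); (0,1,0,2); (0,1,1,0); (0,1,1,2); (1,1,0,0); (1,1,0,2); (1,1,1,0); (1,1,1,2)}
target (0,0,1,0) ∈ {PSO}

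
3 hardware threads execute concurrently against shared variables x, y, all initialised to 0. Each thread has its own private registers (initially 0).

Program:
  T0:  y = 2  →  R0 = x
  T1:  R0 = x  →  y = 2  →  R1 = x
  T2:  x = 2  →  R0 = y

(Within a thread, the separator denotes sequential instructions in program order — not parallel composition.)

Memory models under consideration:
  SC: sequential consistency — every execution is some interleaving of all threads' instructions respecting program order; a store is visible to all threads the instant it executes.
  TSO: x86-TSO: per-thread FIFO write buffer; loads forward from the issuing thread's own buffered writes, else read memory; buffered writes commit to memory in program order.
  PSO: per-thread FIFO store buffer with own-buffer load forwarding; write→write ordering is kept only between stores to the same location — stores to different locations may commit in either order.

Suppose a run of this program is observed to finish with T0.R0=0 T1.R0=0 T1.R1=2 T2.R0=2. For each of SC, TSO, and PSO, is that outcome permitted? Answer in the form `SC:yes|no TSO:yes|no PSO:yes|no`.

SC:yes TSO:yes PSO:yes

outcome vector order: (T0.R0,T1.R0,T1.R1,T2.R0)
SC (8): <0 0 0 2>; <0 0 2 2>; <0 2 2 2>; <2 0 0 2>; <2 0 2 0>; <2 0 2 2>; <2 2 2 0>; <2 2 2 2>
TSO (12): <0 0 0 0>; <0 0 0 2>; <0 0 2 0>; <0 0 2 2>; <0 2 2 0>; <0 2 2 2>; <2 0 0 0>; <2 0 0 2>; <2 0 2 0>; <2 0 2 2>; <2 2 2 0>; <2 2 2 2>
PSO (12): <0 0 0 0>; <0 0 0 2>; <0 0 2 0>; <0 0 2 2>; <0 2 2 0>; <0 2 2 2>; <2 0 0 0>; <2 0 0 2>; <2 0 2 0>; <2 0 2 2>; <2 2 2 0>; <2 2 2 2>
target <0 0 2 2> ∈ {SC,TSO,PSO}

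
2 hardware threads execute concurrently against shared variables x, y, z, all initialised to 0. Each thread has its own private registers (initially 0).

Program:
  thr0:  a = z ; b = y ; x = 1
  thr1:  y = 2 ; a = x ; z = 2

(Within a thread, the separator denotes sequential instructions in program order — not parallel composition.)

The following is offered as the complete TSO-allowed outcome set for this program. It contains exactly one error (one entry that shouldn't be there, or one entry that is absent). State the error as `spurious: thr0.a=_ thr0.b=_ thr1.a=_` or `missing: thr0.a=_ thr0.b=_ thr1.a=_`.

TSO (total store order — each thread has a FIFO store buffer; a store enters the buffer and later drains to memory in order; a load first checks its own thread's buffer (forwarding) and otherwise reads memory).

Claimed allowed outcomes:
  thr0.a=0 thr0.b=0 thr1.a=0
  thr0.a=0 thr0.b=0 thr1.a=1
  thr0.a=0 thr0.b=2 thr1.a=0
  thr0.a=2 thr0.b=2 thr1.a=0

outcome vector order: (thr0.a,thr0.b,thr1.a)
TSO: 5 outcomes — {0/0/0; 0/0/1; 0/2/0; 0/2/1; 2/2/0}
TSO∖claimed = {0/2/1}

missing: thr0.a=0 thr0.b=2 thr1.a=1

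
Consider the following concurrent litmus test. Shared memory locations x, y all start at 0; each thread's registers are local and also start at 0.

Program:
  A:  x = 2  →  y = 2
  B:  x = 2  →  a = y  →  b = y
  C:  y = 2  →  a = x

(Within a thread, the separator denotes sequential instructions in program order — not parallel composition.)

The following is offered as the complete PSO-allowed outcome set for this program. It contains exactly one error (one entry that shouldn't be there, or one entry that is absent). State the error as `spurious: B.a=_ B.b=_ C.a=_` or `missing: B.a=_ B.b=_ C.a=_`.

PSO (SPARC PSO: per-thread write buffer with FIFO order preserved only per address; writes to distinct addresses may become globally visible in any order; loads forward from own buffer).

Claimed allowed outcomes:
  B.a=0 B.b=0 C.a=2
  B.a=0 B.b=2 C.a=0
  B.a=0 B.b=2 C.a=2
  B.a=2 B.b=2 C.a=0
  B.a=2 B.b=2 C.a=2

missing: B.a=0 B.b=0 C.a=0

outcome vector order: (B.a,B.b,C.a)
PSO (6): (0,0,0); (0,0,2); (0,2,0); (0,2,2); (2,2,0); (2,2,2)
PSO∖claimed = {(0,0,0)}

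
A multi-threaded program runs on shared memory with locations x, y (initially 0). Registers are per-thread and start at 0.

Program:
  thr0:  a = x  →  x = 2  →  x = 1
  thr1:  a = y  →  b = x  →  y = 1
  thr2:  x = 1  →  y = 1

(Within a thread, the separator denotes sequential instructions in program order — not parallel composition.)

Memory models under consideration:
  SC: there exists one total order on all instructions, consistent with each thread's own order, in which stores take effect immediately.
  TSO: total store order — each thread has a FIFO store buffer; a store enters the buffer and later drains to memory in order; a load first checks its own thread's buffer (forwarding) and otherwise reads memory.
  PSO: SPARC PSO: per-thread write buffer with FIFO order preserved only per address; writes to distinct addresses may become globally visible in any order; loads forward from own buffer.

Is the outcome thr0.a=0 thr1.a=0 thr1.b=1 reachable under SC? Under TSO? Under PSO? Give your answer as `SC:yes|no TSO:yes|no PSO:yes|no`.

outcome vector order: (thr0.a,thr1.a,thr1.b)
under SC → (0,0,0), (0,0,1), (0,0,2), (0,1,1), (0,1,2), (1,0,0), (1,0,1), (1,0,2), (1,1,1), (1,1,2)
under TSO → (0,0,0), (0,0,1), (0,0,2), (0,1,1), (0,1,2), (1,0,0), (1,0,1), (1,0,2), (1,1,1), (1,1,2)
under PSO → (0,0,0), (0,0,1), (0,0,2), (0,1,0), (0,1,1), (0,1,2), (1,0,0), (1,0,1), (1,0,2), (1,1,0), (1,1,1), (1,1,2)
target (0,0,1) ∈ {SC,TSO,PSO}

SC:yes TSO:yes PSO:yes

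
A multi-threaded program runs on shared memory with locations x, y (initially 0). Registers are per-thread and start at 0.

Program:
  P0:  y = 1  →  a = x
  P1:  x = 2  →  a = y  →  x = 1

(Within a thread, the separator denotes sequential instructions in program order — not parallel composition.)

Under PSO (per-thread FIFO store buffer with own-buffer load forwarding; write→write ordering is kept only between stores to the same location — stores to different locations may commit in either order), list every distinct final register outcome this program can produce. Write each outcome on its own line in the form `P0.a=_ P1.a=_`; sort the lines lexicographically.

P0.a=0 P1.a=0
P0.a=0 P1.a=1
P0.a=1 P1.a=0
P0.a=1 P1.a=1
P0.a=2 P1.a=0
P0.a=2 P1.a=1

outcome vector order: (P0.a,P1.a)
|PSO outcomes| = 6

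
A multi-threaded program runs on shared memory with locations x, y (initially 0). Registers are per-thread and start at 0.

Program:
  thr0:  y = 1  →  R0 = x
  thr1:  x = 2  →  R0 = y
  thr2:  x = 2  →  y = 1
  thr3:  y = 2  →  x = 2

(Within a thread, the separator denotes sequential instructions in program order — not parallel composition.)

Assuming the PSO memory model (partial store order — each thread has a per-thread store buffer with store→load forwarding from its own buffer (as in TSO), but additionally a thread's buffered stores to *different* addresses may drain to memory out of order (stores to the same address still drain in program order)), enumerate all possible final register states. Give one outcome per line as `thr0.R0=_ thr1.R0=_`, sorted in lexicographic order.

outcome vector order: (thr0.R0,thr1.R0)
|PSO outcomes| = 6

thr0.R0=0 thr1.R0=0
thr0.R0=0 thr1.R0=1
thr0.R0=0 thr1.R0=2
thr0.R0=2 thr1.R0=0
thr0.R0=2 thr1.R0=1
thr0.R0=2 thr1.R0=2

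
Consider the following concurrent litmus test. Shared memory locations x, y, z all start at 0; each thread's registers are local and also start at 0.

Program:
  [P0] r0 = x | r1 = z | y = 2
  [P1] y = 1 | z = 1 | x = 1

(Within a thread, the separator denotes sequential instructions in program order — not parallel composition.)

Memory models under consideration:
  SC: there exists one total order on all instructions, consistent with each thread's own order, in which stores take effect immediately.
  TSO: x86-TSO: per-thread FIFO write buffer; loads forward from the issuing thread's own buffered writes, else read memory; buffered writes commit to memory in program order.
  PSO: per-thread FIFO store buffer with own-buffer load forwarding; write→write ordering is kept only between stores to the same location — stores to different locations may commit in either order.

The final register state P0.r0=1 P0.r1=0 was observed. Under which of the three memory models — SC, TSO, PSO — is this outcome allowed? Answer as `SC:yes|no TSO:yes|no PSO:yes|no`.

SC:no TSO:no PSO:yes

outcome vector order: (P0.r0,P0.r1)
SC (3): 00, 01, 11
TSO (3): 00, 01, 11
PSO (4): 00, 01, 10, 11
target 10 ∈ {PSO}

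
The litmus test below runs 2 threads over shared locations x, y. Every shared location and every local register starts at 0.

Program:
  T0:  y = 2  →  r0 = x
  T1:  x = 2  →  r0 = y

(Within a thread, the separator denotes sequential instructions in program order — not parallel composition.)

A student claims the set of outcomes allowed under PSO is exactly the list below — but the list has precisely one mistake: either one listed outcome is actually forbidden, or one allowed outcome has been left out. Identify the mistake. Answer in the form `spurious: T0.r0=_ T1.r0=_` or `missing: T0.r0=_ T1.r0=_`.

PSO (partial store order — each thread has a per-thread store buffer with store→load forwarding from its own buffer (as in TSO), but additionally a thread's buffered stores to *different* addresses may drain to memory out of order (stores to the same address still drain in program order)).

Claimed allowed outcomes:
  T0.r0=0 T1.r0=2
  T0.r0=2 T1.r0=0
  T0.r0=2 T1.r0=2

missing: T0.r0=0 T1.r0=0

outcome vector order: (T0.r0,T1.r0)
under PSO → 00; 02; 20; 22
PSO∖claimed = {00}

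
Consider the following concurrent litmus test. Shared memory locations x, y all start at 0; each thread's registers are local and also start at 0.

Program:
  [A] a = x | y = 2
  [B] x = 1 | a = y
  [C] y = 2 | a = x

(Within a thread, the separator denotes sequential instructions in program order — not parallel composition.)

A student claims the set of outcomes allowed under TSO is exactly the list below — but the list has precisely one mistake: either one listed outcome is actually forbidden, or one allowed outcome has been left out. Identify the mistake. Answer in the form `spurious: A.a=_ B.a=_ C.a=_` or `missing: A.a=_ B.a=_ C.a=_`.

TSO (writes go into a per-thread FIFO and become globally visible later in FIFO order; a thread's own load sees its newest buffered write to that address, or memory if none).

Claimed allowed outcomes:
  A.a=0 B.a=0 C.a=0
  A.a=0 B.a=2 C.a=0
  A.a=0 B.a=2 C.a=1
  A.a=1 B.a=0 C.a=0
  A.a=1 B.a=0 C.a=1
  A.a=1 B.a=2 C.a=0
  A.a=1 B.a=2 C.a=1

outcome vector order: (A.a,B.a,C.a)
[TSO] allowed = {<0 0 0> <0 0 1> <0 2 0> <0 2 1> <1 0 0> <1 0 1> <1 2 0> <1 2 1>}
TSO∖claimed = {<0 0 1>}

missing: A.a=0 B.a=0 C.a=1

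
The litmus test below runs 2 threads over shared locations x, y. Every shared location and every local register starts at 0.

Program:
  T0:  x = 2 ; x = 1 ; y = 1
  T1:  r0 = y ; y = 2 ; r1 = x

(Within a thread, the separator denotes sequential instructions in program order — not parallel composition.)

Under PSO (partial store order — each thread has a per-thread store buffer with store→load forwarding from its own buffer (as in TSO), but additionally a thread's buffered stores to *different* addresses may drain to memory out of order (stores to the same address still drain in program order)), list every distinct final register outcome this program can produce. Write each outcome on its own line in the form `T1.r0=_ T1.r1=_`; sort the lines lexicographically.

T1.r0=0 T1.r1=0
T1.r0=0 T1.r1=1
T1.r0=0 T1.r1=2
T1.r0=1 T1.r1=0
T1.r0=1 T1.r1=1
T1.r0=1 T1.r1=2

outcome vector order: (T1.r0,T1.r1)
|PSO outcomes| = 6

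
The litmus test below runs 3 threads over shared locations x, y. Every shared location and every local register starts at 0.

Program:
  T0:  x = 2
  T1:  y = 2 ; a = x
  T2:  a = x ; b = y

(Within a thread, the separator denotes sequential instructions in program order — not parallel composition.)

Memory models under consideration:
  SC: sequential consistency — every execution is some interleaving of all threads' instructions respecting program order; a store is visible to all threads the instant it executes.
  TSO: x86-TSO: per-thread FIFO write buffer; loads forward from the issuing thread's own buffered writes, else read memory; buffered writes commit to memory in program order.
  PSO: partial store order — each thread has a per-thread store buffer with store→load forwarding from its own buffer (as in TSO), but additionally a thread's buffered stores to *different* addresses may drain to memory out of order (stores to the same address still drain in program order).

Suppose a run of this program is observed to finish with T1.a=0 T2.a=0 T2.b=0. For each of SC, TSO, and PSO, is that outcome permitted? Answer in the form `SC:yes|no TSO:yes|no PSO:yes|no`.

outcome vector order: (T1.a,T2.a,T2.b)
SC (7): 0/0/0 0/0/2 0/2/2 2/0/0 2/0/2 2/2/0 2/2/2
TSO (8): 0/0/0 0/0/2 0/2/0 0/2/2 2/0/0 2/0/2 2/2/0 2/2/2
PSO (8): 0/0/0 0/0/2 0/2/0 0/2/2 2/0/0 2/0/2 2/2/0 2/2/2
target 0/0/0 ∈ {SC,TSO,PSO}

SC:yes TSO:yes PSO:yes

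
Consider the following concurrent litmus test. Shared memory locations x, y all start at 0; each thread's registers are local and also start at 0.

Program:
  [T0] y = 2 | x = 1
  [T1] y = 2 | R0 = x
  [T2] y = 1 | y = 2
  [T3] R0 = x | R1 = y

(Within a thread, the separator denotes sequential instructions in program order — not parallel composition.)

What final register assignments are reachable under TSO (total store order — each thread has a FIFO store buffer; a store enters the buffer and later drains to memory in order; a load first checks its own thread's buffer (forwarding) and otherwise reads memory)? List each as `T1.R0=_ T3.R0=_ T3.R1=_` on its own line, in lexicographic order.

outcome vector order: (T1.R0,T3.R0,T3.R1)
|TSO outcomes| = 10

T1.R0=0 T3.R0=0 T3.R1=0
T1.R0=0 T3.R0=0 T3.R1=1
T1.R0=0 T3.R0=0 T3.R1=2
T1.R0=0 T3.R0=1 T3.R1=1
T1.R0=0 T3.R0=1 T3.R1=2
T1.R0=1 T3.R0=0 T3.R1=0
T1.R0=1 T3.R0=0 T3.R1=1
T1.R0=1 T3.R0=0 T3.R1=2
T1.R0=1 T3.R0=1 T3.R1=1
T1.R0=1 T3.R0=1 T3.R1=2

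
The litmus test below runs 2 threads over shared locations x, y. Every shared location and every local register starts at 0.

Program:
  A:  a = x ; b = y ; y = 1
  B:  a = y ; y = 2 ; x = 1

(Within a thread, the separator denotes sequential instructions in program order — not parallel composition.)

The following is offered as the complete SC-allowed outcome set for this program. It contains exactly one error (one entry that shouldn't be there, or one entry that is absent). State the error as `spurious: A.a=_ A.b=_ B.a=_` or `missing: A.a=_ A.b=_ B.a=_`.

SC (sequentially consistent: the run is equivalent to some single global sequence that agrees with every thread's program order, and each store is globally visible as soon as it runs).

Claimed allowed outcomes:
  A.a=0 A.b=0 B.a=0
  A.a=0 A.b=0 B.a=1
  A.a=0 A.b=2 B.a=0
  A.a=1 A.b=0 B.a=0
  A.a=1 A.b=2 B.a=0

outcome vector order: (A.a,A.b,B.a)
SC (4): (0,0,0); (0,0,1); (0,2,0); (1,2,0)
claimed∖SC = {(1,0,0)}

spurious: A.a=1 A.b=0 B.a=0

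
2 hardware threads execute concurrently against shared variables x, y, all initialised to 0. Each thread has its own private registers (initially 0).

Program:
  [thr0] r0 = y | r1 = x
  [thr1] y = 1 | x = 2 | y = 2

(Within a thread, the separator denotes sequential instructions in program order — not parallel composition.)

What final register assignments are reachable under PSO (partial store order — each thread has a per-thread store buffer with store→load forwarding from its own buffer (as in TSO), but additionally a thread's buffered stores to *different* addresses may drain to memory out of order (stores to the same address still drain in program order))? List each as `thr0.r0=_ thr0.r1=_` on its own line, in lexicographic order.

outcome vector order: (thr0.r0,thr0.r1)
|PSO outcomes| = 6

thr0.r0=0 thr0.r1=0
thr0.r0=0 thr0.r1=2
thr0.r0=1 thr0.r1=0
thr0.r0=1 thr0.r1=2
thr0.r0=2 thr0.r1=0
thr0.r0=2 thr0.r1=2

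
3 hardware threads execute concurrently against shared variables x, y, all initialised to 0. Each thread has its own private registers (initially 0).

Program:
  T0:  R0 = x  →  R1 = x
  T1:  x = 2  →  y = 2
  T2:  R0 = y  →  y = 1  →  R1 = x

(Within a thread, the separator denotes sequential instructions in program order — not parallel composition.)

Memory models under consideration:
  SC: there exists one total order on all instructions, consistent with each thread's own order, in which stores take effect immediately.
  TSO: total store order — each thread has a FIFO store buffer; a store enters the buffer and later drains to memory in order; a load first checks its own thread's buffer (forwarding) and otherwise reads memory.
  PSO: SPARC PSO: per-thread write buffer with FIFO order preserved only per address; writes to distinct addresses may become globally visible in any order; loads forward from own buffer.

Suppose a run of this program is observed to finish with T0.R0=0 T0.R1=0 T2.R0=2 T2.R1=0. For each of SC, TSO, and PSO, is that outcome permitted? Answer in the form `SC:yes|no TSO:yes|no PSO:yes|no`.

outcome vector order: (T0.R0,T0.R1,T2.R0,T2.R1)
SC (9): 0000, 0002, 0022, 0200, 0202, 0222, 2200, 2202, 2222
TSO (9): 0000, 0002, 0022, 0200, 0202, 0222, 2200, 2202, 2222
PSO (12): 0000, 0002, 0020, 0022, 0200, 0202, 0220, 0222, 2200, 2202, 2220, 2222
target 0020 ∈ {PSO}

SC:no TSO:no PSO:yes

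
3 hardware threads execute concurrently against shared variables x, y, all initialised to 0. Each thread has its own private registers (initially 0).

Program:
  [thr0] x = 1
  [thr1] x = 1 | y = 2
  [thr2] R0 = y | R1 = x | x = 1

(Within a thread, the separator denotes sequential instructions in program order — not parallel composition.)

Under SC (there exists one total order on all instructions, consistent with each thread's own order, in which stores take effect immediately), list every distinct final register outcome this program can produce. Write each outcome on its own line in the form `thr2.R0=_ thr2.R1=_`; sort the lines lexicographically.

thr2.R0=0 thr2.R1=0
thr2.R0=0 thr2.R1=1
thr2.R0=2 thr2.R1=1

outcome vector order: (thr2.R0,thr2.R1)
|SC outcomes| = 3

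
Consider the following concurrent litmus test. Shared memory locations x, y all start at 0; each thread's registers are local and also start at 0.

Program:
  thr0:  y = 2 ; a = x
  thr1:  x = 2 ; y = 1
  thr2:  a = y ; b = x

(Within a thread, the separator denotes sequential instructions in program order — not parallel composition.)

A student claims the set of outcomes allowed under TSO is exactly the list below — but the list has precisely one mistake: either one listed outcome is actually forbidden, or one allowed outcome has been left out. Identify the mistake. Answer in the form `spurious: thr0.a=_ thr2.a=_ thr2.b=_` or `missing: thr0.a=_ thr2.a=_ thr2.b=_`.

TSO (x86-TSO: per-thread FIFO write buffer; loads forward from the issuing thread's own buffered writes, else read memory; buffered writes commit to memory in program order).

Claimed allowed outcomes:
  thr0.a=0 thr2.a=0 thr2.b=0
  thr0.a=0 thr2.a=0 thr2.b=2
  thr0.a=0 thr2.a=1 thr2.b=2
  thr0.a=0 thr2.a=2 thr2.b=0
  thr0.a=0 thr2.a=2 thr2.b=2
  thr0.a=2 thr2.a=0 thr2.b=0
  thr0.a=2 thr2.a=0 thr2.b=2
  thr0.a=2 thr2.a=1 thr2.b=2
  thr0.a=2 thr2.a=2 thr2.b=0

missing: thr0.a=2 thr2.a=2 thr2.b=2

outcome vector order: (thr0.a,thr2.a,thr2.b)
TSO (10): <0 0 0>, <0 0 2>, <0 1 2>, <0 2 0>, <0 2 2>, <2 0 0>, <2 0 2>, <2 1 2>, <2 2 0>, <2 2 2>
TSO∖claimed = {<2 2 2>}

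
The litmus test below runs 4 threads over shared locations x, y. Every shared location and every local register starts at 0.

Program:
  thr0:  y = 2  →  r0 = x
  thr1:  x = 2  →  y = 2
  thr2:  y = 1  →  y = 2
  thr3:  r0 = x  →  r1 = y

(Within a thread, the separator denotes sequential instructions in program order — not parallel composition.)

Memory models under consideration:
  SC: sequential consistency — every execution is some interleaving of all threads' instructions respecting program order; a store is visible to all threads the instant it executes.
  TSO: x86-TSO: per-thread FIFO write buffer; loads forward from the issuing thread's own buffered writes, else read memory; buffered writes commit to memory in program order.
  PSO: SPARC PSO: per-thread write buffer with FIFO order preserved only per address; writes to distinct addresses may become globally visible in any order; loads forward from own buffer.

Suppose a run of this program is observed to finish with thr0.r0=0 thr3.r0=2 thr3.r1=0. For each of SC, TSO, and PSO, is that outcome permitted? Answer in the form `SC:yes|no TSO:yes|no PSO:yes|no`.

SC:no TSO:yes PSO:yes

outcome vector order: (thr0.r0,thr3.r0,thr3.r1)
under SC → (0,0,0); (0,0,1); (0,0,2); (0,2,1); (0,2,2); (2,0,0); (2,0,1); (2,0,2); (2,2,0); (2,2,1); (2,2,2)
under TSO → (0,0,0); (0,0,1); (0,0,2); (0,2,0); (0,2,1); (0,2,2); (2,0,0); (2,0,1); (2,0,2); (2,2,0); (2,2,1); (2,2,2)
under PSO → (0,0,0); (0,0,1); (0,0,2); (0,2,0); (0,2,1); (0,2,2); (2,0,0); (2,0,1); (2,0,2); (2,2,0); (2,2,1); (2,2,2)
target (0,2,0) ∈ {TSO,PSO}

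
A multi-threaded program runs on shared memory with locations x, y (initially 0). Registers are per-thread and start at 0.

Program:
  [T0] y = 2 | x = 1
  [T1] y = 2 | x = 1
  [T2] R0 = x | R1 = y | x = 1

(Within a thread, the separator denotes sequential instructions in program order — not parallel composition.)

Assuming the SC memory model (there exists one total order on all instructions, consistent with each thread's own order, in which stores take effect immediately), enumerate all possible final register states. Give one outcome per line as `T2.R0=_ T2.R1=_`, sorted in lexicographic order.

T2.R0=0 T2.R1=0
T2.R0=0 T2.R1=2
T2.R0=1 T2.R1=2

outcome vector order: (T2.R0,T2.R1)
|SC outcomes| = 3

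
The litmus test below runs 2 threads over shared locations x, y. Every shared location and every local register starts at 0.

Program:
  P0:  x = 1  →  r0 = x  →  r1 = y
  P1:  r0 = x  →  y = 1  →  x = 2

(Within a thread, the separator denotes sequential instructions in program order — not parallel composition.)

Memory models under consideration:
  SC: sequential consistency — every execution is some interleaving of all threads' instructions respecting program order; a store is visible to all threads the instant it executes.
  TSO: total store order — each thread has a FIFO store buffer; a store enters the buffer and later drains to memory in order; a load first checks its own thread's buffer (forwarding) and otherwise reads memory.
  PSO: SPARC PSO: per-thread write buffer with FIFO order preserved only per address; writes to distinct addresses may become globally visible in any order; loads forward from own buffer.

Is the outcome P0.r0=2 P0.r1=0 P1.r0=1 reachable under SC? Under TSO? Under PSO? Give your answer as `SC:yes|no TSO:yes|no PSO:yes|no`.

outcome vector order: (P0.r0,P0.r1,P1.r0)
under SC → 1/0/0; 1/0/1; 1/1/0; 1/1/1; 2/1/0; 2/1/1
under TSO → 1/0/0; 1/0/1; 1/1/0; 1/1/1; 2/1/0; 2/1/1
under PSO → 1/0/0; 1/0/1; 1/1/0; 1/1/1; 2/0/0; 2/0/1; 2/1/0; 2/1/1
target 2/0/1 ∈ {PSO}

SC:no TSO:no PSO:yes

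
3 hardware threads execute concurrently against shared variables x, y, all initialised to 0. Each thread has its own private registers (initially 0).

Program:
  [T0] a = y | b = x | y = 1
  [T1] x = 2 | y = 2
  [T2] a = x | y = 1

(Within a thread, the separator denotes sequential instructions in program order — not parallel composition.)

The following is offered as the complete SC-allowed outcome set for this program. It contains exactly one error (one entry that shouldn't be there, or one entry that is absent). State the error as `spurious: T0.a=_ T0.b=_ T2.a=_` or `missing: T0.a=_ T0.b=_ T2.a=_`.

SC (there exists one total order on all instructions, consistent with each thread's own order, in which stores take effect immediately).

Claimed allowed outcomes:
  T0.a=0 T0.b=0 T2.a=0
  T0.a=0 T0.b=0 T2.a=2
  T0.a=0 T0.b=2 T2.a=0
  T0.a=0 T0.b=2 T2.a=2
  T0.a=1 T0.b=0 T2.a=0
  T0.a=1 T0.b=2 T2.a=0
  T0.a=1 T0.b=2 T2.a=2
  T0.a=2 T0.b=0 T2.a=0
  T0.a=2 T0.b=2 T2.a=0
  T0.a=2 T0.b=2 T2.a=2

outcome vector order: (T0.a,T0.b,T2.a)
SC (9): <0 0 0>, <0 0 2>, <0 2 0>, <0 2 2>, <1 0 0>, <1 2 0>, <1 2 2>, <2 2 0>, <2 2 2>
claimed∖SC = {<2 0 0>}

spurious: T0.a=2 T0.b=0 T2.a=0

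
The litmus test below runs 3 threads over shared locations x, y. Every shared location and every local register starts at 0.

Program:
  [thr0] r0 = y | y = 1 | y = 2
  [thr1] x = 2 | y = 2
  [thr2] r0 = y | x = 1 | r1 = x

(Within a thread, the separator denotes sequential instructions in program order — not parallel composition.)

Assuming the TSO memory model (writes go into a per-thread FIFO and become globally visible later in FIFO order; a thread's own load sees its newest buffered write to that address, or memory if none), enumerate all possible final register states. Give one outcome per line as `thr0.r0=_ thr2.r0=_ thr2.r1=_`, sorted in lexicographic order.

thr0.r0=0 thr2.r0=0 thr2.r1=1
thr0.r0=0 thr2.r0=0 thr2.r1=2
thr0.r0=0 thr2.r0=1 thr2.r1=1
thr0.r0=0 thr2.r0=1 thr2.r1=2
thr0.r0=0 thr2.r0=2 thr2.r1=1
thr0.r0=0 thr2.r0=2 thr2.r1=2
thr0.r0=2 thr2.r0=0 thr2.r1=1
thr0.r0=2 thr2.r0=0 thr2.r1=2
thr0.r0=2 thr2.r0=1 thr2.r1=1
thr0.r0=2 thr2.r0=2 thr2.r1=1

outcome vector order: (thr0.r0,thr2.r0,thr2.r1)
|TSO outcomes| = 10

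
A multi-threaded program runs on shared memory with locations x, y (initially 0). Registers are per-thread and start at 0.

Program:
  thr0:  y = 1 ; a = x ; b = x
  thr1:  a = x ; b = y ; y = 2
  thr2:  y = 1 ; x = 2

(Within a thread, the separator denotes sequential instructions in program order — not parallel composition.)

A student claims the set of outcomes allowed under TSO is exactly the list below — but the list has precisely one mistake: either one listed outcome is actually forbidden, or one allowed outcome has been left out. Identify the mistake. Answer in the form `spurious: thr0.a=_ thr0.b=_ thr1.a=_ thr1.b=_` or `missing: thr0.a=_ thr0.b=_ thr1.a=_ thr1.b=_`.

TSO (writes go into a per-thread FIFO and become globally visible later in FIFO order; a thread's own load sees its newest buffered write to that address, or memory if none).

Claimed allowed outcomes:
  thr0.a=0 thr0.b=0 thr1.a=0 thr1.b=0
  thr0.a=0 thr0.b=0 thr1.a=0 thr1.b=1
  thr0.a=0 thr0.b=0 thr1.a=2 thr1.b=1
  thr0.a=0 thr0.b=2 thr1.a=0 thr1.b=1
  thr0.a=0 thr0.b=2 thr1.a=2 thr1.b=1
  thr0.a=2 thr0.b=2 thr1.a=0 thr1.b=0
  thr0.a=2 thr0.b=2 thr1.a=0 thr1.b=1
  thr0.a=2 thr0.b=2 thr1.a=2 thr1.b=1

outcome vector order: (thr0.a,thr0.b,thr1.a,thr1.b)
[TSO] allowed = {<0 0 0 0>, <0 0 0 1>, <0 0 2 1>, <0 2 0 0>, <0 2 0 1>, <0 2 2 1>, <2 2 0 0>, <2 2 0 1>, <2 2 2 1>}
TSO∖claimed = {<0 2 0 0>}

missing: thr0.a=0 thr0.b=2 thr1.a=0 thr1.b=0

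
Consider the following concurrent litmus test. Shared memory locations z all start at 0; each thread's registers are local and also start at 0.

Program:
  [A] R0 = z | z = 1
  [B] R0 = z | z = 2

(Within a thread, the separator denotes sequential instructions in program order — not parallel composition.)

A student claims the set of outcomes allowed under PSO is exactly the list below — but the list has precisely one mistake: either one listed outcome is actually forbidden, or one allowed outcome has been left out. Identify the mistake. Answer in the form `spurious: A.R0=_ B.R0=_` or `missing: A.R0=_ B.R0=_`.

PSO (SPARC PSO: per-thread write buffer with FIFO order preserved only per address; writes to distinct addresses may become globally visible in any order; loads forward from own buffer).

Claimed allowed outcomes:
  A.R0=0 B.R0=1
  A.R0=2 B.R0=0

missing: A.R0=0 B.R0=0

outcome vector order: (A.R0,B.R0)
[PSO] allowed = {<0 0>, <0 1>, <2 0>}
PSO∖claimed = {<0 0>}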